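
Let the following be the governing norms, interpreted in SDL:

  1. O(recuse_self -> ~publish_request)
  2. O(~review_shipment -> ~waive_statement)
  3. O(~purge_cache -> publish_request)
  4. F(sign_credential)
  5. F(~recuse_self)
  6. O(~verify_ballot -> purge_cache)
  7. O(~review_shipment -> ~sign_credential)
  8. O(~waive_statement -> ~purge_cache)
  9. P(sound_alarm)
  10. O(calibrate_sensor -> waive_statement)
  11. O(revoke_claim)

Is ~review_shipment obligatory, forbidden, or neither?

Forbidden

F(~recuse_self) at premise 5 means O(recuse_self).
With premise 1, O(recuse_self -> ~publish_request), the K-axiom yields O(~publish_request).
Premise 3, O(~purge_cache -> publish_request), contraposes to O(~publish_request -> purge_cache); with O(~publish_request) we get O(purge_cache).
Premise 8, O(~waive_statement -> ~purge_cache), contraposes to O(purge_cache -> waive_statement); with O(purge_cache) we get O(waive_statement).
Premise 2, O(~review_shipment -> ~waive_statement), contraposes to O(waive_statement -> review_shipment); with O(waive_statement) we get O(review_shipment).
Premises 4, 6, 7, 9, 10, 11 do not contribute to this derivation.
Thus O(review_shipment), which is F(~review_shipment): ~review_shipment is forbidden.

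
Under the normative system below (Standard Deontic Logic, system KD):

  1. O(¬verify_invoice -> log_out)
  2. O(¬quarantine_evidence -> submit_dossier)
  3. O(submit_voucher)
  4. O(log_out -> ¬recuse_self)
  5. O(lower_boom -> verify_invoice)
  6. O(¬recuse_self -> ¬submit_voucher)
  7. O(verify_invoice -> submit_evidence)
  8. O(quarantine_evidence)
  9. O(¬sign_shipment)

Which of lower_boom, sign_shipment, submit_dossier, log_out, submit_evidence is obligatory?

submit_evidence

Premise 3 states O(submit_voucher) outright.
Premise 6, O(¬recuse_self -> ¬submit_voucher), contraposes to O(submit_voucher -> recuse_self); with O(submit_voucher) we get O(recuse_self).
The contrapositive of premise 4 (O(log_out -> ¬recuse_self)) is O(recuse_self -> ¬log_out), and O(recuse_self) is already established, so O(¬log_out).
The contrapositive of premise 1 (O(¬verify_invoice -> log_out)) is O(¬log_out -> verify_invoice), and O(¬log_out) is already established, so O(verify_invoice).
Applying K to premise 7 (O(verify_invoice -> submit_evidence)) and O(verify_invoice) yields O(submit_evidence).
So O(submit_evidence) holds — submit_evidence is obligatory. None of the other listed options is made obligatory by any chain of premises.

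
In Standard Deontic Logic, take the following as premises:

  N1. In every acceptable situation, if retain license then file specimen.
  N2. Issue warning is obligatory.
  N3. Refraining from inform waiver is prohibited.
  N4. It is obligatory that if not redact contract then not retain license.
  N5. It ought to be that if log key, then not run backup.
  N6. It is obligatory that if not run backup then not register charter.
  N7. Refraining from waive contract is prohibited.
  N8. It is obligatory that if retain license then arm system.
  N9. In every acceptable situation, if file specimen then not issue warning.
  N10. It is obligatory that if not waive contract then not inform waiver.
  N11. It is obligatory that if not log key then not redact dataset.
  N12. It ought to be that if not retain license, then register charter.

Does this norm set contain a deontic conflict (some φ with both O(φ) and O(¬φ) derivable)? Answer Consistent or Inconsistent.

Consistent

Premise 10 is O(¬waive_contract → ¬inform_waiver), but O(¬waive_contract) is not derivable from the premises, so it does not yield O(¬inform_waiver).
So O(¬inform_waiver) is not derivable, and the apparent clash with O(inform_waiver) does not arise.
A world satisfying every obligation exists (e.g. arm_system=false, file_specimen=false, inform_waiver=true, issue_warning=true, log_key=false, redact_contract=false, redact_dataset=false, register_charter=true, retain_license=false, run_backup=true, waive_contract=true); no atom is both obligatory and forbidden, so the set is consistent.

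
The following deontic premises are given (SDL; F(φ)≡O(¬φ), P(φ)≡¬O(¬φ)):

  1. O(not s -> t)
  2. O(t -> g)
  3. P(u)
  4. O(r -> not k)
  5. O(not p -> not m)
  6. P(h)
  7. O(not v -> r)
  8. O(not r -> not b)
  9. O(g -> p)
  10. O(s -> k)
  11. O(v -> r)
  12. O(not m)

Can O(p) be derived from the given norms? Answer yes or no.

Yes

Premises 11 and 7 cover both cases: O(v -> r) and O(not v -> r). Since v ∨ not v is a tautology, O(r) follows.
From O(r) and premise 4, O(r -> not k), we obtain O(not k).
Premise 10, O(s -> k), contraposes to O(not k -> not s); with O(not k) we get O(not s).
From O(not s) and premise 1, O(not s -> t), we obtain O(t).
Applying K to premise 2 (O(t -> g)) and O(t) yields O(g).
With premise 9, O(g -> p), the K-axiom yields O(p).
Premises 3, 5, 6, 8, 12 do not contribute to this derivation.
So O(p) follows.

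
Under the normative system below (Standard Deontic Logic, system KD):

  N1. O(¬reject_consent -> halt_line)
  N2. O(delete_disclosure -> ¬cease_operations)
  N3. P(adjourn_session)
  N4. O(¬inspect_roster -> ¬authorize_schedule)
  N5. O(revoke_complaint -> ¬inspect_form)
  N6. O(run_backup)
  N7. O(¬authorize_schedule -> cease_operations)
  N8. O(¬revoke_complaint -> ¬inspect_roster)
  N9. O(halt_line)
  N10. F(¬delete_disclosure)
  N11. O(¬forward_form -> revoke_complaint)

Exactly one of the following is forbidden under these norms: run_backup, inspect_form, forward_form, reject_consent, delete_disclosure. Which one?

inspect_form

Premise 10 is F(¬delete_disclosure), i.e. O(delete_disclosure).
From O(delete_disclosure) and premise 2, O(delete_disclosure -> ¬cease_operations), we obtain O(¬cease_operations).
Premise 7 is O(¬authorize_schedule -> cease_operations); contrapositively O(¬cease_operations -> authorize_schedule). Since O(¬cease_operations) holds, K gives O(authorize_schedule).
Premise 4, O(¬inspect_roster -> ¬authorize_schedule), contraposes to O(authorize_schedule -> inspect_roster); with O(authorize_schedule) we get O(inspect_roster).
Premise 8 is O(¬revoke_complaint -> ¬inspect_roster); contrapositively O(inspect_roster -> revoke_complaint). Since O(inspect_roster) holds, K gives O(revoke_complaint).
Premise 5 is O(revoke_complaint -> ¬inspect_form); since O(revoke_complaint), deontic closure gives O(¬inspect_form).
So O(¬inspect_form) holds, i.e. inspect_form is forbidden. None of the other listed options is forbidden under the premises.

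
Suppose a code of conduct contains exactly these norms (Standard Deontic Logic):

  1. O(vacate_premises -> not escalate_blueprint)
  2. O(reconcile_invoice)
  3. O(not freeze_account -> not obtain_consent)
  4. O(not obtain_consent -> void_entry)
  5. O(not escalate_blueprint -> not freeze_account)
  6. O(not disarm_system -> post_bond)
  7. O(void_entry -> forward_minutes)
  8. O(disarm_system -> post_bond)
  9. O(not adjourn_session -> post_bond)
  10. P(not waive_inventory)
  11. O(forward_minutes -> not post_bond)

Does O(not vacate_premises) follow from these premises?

Yes

Premises 8 and 6 cover both cases: O(disarm_system -> post_bond) and O(not disarm_system -> post_bond). Since disarm_system ∨ not disarm_system is a tautology, O(post_bond) follows.
Premise 11, O(forward_minutes -> not post_bond), contraposes to O(post_bond -> not forward_minutes); with O(post_bond) we get O(not forward_minutes).
Premise 7, O(void_entry -> forward_minutes), contraposes to O(not forward_minutes -> not void_entry); with O(not forward_minutes) we get O(not void_entry).
Premise 4 is O(not obtain_consent -> void_entry); contrapositively O(not void_entry -> obtain_consent). Since O(not void_entry) holds, K gives O(obtain_consent).
Premise 3, O(not freeze_account -> not obtain_consent), contraposes to O(obtain_consent -> freeze_account); with O(obtain_consent) we get O(freeze_account).
Premise 5 is O(not escalate_blueprint -> not freeze_account); contrapositively O(freeze_account -> escalate_blueprint). Since O(freeze_account) holds, K gives O(escalate_blueprint).
Premise 1, O(vacate_premises -> not escalate_blueprint), contraposes to O(escalate_blueprint -> not vacate_premises); with O(escalate_blueprint) we get O(not vacate_premises).
Premises 2, 9, 10 do not contribute to this derivation.
So O(not vacate_premises) follows.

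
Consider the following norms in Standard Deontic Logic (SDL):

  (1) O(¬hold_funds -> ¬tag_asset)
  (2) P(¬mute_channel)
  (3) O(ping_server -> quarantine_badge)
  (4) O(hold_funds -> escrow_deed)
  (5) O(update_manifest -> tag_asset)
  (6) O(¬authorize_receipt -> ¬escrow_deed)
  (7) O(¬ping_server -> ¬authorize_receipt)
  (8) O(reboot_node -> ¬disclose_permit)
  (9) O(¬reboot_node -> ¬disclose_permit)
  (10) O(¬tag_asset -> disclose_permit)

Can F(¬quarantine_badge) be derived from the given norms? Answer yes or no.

Yes

By case analysis on reboot_node: premise 8 gives O(reboot_node -> ¬disclose_permit) and premise 9 gives O(¬reboot_node -> ¬disclose_permit), so O(¬disclose_permit) either way.
Premise 10 is O(¬tag_asset -> disclose_permit); contrapositively O(¬disclose_permit -> tag_asset). Since O(¬disclose_permit) holds, K gives O(tag_asset).
The contrapositive of premise 1 (O(¬hold_funds -> ¬tag_asset)) is O(tag_asset -> hold_funds), and O(tag_asset) is already established, so O(hold_funds).
Applying K to premise 4 (O(hold_funds -> escrow_deed)) and O(hold_funds) yields O(escrow_deed).
Premise 6, O(¬authorize_receipt -> ¬escrow_deed), contraposes to O(escrow_deed -> authorize_receipt); with O(escrow_deed) we get O(authorize_receipt).
The contrapositive of premise 7 (O(¬ping_server -> ¬authorize_receipt)) is O(authorize_receipt -> ping_server), and O(authorize_receipt) is already established, so O(ping_server).
Premise 3 is O(ping_server -> quarantine_badge); since O(ping_server), deontic closure gives O(quarantine_badge).
Premises 2, 5 do not contribute to this derivation.
So O(quarantine_badge) holds, i.e. F(¬quarantine_badge). The claim follows.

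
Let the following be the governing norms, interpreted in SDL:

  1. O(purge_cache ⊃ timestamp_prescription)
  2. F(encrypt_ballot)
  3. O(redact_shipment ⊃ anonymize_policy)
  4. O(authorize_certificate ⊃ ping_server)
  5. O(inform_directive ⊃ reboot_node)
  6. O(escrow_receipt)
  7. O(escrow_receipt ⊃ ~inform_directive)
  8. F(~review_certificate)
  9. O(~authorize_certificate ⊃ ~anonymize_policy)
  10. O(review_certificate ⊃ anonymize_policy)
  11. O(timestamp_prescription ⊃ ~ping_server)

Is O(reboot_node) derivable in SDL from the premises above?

Premise 5 is O(inform_directive ⊃ reboot_node), but O(inform_directive) is not derivable from the premises, so it does not yield O(reboot_node).
No other premise forces O(reboot_node). An ideal world satisfying every premise can still have reboot_node false, so O(reboot_node) is not derivable.

No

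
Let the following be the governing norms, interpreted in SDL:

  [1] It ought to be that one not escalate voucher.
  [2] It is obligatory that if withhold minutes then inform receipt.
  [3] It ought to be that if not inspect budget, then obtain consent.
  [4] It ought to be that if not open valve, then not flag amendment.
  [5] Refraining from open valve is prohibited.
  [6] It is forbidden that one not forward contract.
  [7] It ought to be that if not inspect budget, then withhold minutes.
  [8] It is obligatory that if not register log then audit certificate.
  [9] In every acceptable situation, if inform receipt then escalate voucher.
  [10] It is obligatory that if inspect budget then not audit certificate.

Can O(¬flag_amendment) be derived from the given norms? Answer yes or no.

No

Premise 4 is O(¬open_valve → ¬flag_amendment), but O(¬open_valve) is not derivable from the premises, so it does not yield O(¬flag_amendment).
No other premise forces O(¬flag_amendment). An ideal world satisfying every premise can still have ¬flag_amendment false, so O(¬flag_amendment) is not derivable.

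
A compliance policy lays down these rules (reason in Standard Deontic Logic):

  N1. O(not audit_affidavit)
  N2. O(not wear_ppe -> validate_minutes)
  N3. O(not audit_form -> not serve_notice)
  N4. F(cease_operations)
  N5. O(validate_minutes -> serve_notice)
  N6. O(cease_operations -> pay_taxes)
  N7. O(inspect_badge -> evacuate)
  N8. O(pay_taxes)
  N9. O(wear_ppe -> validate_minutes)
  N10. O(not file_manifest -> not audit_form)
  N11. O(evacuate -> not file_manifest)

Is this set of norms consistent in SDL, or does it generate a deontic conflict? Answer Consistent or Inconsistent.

Premise 6 is O(cease_operations -> pay_taxes); even if O(pay_taxes) held, inferring O(cease_operations) would be affirming the consequent — invalid.
So O(cease_operations) is not derivable, and the apparent clash with O(not cease_operations) does not arise.
A world satisfying every obligation exists (e.g. audit_affidavit=false, audit_form=true, cease_operations=false, evacuate=false, file_manifest=true, inspect_badge=false, pay_taxes=true, serve_notice=true, validate_minutes=true, wear_ppe=false); no atom is both obligatory and forbidden, so the set is consistent.

Consistent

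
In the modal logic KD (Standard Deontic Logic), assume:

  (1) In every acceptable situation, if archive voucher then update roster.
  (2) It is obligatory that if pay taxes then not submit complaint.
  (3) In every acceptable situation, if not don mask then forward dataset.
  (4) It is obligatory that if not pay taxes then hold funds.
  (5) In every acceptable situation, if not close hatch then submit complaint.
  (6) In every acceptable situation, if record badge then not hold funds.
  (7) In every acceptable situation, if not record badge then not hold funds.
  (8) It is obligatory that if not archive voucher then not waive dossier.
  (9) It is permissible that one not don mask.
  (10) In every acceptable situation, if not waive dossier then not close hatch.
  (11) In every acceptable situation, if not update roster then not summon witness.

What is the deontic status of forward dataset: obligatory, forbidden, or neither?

Neither

Premise 3 is O(¬don_mask → forward_dataset), but O(¬don_mask) is not derivable from the premises (the permission P(¬don_mask) asserts only ¬O(don_mask), not O(¬don_mask)), so it does not yield O(forward_dataset).
No premise or chain of K-axiom applications forces O(forward_dataset), and none forces O(¬forward_dataset). So forward_dataset is neither obligatory nor forbidden under these norms.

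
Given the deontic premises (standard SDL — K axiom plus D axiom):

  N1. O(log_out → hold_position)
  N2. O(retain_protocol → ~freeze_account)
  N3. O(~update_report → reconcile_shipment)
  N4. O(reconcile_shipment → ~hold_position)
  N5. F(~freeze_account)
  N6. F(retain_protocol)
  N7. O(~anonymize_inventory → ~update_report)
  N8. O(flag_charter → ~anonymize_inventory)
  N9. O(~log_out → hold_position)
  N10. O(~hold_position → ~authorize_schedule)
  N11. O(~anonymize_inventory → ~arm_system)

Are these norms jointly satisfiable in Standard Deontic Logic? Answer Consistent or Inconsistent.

Premise 2 is O(retain_protocol → ~freeze_account), but O(retain_protocol) is not derivable from the premises, so it does not yield O(~freeze_account).
So O(~freeze_account) is not derivable, and the apparent clash with O(freeze_account) does not arise.
A world satisfying every obligation exists (e.g. anonymize_inventory=true, arm_system=false, authorize_schedule=false, flag_charter=false, freeze_account=true, hold_position=true, log_out=false, reconcile_shipment=false, retain_protocol=false, update_report=true); no atom is both obligatory and forbidden, so the set is consistent.

Consistent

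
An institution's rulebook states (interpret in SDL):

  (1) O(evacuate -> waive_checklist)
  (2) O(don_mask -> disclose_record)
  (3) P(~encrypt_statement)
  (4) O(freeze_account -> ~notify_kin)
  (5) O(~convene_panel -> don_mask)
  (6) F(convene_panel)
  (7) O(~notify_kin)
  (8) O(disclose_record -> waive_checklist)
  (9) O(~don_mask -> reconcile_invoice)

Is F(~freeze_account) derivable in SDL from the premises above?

No

Premise 4 is O(freeze_account -> ~notify_kin); even if O(~notify_kin) held, inferring O(freeze_account) would be affirming the consequent — invalid.
No other premise forces O(freeze_account). An ideal world satisfying every premise can still have ~freeze_account true, so F(~freeze_account) is not derivable.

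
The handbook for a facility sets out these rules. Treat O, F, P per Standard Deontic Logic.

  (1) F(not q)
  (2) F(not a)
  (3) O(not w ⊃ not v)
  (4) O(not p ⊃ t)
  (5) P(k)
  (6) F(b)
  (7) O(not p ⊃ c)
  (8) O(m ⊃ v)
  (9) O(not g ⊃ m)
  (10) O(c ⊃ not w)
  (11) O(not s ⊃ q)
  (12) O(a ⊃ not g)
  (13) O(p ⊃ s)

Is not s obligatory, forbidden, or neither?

Premise 2, F(not a), is equivalent to O(a).
From O(a) and premise 12, O(a ⊃ not g), we obtain O(not g).
Premise 9 is O(not g ⊃ m); since O(not g), deontic closure gives O(m).
Applying K to premise 8 (O(m ⊃ v)) and O(m) yields O(v).
Premise 3, O(not w ⊃ not v), contraposes to O(v ⊃ w); with O(v) we get O(w).
Premise 10, O(c ⊃ not w), contraposes to O(w ⊃ not c); with O(w) we get O(not c).
Premise 7, O(not p ⊃ c), contraposes to O(not c ⊃ p); with O(not c) we get O(p).
From O(p) and premise 13, O(p ⊃ s), we obtain O(s).
Premises 1, 4, 5, 6, 11 do not contribute to this derivation.
Thus O(s), which is F(not s): not s is forbidden.

Forbidden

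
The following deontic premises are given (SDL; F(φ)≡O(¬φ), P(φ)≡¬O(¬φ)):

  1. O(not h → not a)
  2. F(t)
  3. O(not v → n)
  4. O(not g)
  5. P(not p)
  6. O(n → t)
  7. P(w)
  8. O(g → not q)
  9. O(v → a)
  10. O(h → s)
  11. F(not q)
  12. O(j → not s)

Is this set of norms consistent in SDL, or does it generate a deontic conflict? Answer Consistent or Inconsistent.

Premise 8 is O(g → not q), but O(g) is not derivable from the premises, so it does not yield O(not q).
So O(not q) is not derivable, and the apparent clash with O(q) does not arise.
A world satisfying every obligation exists (e.g. a=true, g=false, h=true, j=false, n=false, p=false, q=true, s=true, t=false, v=true, w=false); no atom is both obligatory and forbidden, so the set is consistent.

Consistent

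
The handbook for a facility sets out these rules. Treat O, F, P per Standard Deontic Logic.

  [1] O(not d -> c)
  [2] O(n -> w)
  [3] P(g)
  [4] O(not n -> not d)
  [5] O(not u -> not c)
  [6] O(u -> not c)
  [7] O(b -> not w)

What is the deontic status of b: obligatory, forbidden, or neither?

Forbidden

Premises 6 and 5 are O(u -> not c) and O(not u -> not c); every ideal world satisfies u or not u, so in either case not c holds — hence O(not c).
Premise 1, O(not d -> c), contraposes to O(not c -> d); with O(not c) we get O(d).
Premise 4, O(not n -> not d), contraposes to O(d -> n); with O(d) we get O(n).
Premise 2 is O(n -> w); since O(n), deontic closure gives O(w).
The contrapositive of premise 7 (O(b -> not w)) is O(w -> not b), and O(w) is already established, so O(not b).
Premise 3 does not contribute to this derivation.
Thus O(not b), which is F(b): b is forbidden.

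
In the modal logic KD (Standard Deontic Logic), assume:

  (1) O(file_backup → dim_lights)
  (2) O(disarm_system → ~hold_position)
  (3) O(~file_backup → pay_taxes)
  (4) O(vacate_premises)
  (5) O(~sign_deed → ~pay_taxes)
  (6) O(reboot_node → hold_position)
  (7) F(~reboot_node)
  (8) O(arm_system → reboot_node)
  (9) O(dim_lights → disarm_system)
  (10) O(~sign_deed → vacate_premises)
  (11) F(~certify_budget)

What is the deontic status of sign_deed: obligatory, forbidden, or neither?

Obligatory

Premise 7 is F(~reboot_node), i.e. O(reboot_node).
With premise 6, O(reboot_node → hold_position), the K-axiom yields O(hold_position).
Premise 2 is O(disarm_system → ~hold_position); contrapositively O(hold_position → ~disarm_system). Since O(hold_position) holds, K gives O(~disarm_system).
The contrapositive of premise 9 (O(dim_lights → disarm_system)) is O(~disarm_system → ~dim_lights), and O(~disarm_system) is already established, so O(~dim_lights).
The contrapositive of premise 1 (O(file_backup → dim_lights)) is O(~dim_lights → ~file_backup), and O(~dim_lights) is already established, so O(~file_backup).
With premise 3, O(~file_backup → pay_taxes), the K-axiom yields O(pay_taxes).
Premise 5 is O(~sign_deed → ~pay_taxes); contrapositively O(pay_taxes → sign_deed). Since O(pay_taxes) holds, K gives O(sign_deed).
Premises 4, 8, 10, 11 do not contribute to this derivation.
Hence sign_deed is obligatory.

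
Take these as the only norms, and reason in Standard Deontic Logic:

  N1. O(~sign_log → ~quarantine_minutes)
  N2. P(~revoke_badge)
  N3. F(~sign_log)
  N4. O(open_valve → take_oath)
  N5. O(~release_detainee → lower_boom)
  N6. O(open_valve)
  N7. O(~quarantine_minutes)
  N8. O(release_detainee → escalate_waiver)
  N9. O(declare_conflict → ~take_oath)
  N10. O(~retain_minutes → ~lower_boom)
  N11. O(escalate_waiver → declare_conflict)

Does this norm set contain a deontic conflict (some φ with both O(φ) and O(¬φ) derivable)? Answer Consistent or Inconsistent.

Consistent

Premise 1 is O(~sign_log → ~quarantine_minutes); even if O(~quarantine_minutes) held, inferring O(~sign_log) would be affirming the consequent — invalid.
So O(~sign_log) is not derivable, and the apparent clash with O(sign_log) does not arise.
A world satisfying every obligation exists (e.g. declare_conflict=false, escalate_waiver=false, lower_boom=true, open_valve=true, quarantine_minutes=false, release_detainee=false, retain_minutes=true, revoke_badge=false, sign_log=true, take_oath=true); no atom is both obligatory and forbidden, so the set is consistent.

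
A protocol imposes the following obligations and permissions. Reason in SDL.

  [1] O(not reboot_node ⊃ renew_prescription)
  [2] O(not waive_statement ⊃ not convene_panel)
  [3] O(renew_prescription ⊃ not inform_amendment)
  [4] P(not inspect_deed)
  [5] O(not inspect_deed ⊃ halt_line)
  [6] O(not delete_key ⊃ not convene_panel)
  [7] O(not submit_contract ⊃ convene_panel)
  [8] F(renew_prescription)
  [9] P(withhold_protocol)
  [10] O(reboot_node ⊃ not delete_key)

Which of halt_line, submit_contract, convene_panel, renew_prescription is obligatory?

submit_contract

Premise 8, F(renew_prescription), is equivalent to O(not renew_prescription).
The contrapositive of premise 1 (O(not reboot_node ⊃ renew_prescription)) is O(not renew_prescription ⊃ reboot_node), and O(not renew_prescription) is already established, so O(reboot_node).
Premise 10 is O(reboot_node ⊃ not delete_key); since O(reboot_node), deontic closure gives O(not delete_key).
From O(not delete_key) and premise 6, O(not delete_key ⊃ not convene_panel), we obtain O(not convene_panel).
The contrapositive of premise 7 (O(not submit_contract ⊃ convene_panel)) is O(not convene_panel ⊃ submit_contract), and O(not convene_panel) is already established, so O(submit_contract).
So O(submit_contract) holds — submit_contract is obligatory. None of the other listed options is made obligatory by any chain of premises.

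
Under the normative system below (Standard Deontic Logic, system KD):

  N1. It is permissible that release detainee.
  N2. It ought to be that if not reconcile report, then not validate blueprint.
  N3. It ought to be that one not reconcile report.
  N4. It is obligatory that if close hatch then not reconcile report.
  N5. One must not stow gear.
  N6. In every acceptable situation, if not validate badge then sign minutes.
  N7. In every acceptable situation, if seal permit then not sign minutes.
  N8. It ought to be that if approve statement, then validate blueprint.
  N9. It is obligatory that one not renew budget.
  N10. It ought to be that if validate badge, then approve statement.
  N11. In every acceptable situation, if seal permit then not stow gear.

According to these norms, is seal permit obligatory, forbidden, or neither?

Forbidden

Premise 3 states O(¬reconcile_report) outright.
Premise 2 is O(¬reconcile_report → ¬validate_blueprint); since O(¬reconcile_report), deontic closure gives O(¬validate_blueprint).
Premise 8, O(approve_statement → validate_blueprint), contraposes to O(¬validate_blueprint → ¬approve_statement); with O(¬validate_blueprint) we get O(¬approve_statement).
Premise 10, O(validate_badge → approve_statement), contraposes to O(¬approve_statement → ¬validate_badge); with O(¬approve_statement) we get O(¬validate_badge).
From O(¬validate_badge) and premise 6, O(¬validate_badge → sign_minutes), we obtain O(sign_minutes).
The contrapositive of premise 7 (O(seal_permit → ¬sign_minutes)) is O(sign_minutes → ¬seal_permit), and O(sign_minutes) is already established, so O(¬seal_permit).
Premises 1, 4, 5, 9, 11 do not contribute to this derivation.
Thus O(¬seal_permit), which is F(seal_permit): seal_permit is forbidden.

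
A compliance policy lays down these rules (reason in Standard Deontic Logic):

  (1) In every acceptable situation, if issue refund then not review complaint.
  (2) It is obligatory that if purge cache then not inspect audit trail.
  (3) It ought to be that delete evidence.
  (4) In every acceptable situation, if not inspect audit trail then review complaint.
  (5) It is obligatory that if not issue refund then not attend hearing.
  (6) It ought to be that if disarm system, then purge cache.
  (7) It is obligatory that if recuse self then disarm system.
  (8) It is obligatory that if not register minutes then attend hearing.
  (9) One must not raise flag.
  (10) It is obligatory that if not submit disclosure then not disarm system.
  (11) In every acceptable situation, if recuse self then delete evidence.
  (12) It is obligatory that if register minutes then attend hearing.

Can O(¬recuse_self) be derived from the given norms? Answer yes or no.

Yes

Premises 8 and 12 are O(¬register_minutes → attend_hearing) and O(register_minutes → attend_hearing); every ideal world satisfies ¬register_minutes or register_minutes, so in either case attend_hearing holds — hence O(attend_hearing).
Premise 5, O(¬issue_refund → ¬attend_hearing), contraposes to O(attend_hearing → issue_refund); with O(attend_hearing) we get O(issue_refund).
From O(issue_refund) and premise 1, O(issue_refund → ¬review_complaint), we obtain O(¬review_complaint).
Premise 4 is O(¬inspect_audit_trail → review_complaint); contrapositively O(¬review_complaint → inspect_audit_trail). Since O(¬review_complaint) holds, K gives O(inspect_audit_trail).
The contrapositive of premise 2 (O(purge_cache → ¬inspect_audit_trail)) is O(inspect_audit_trail → ¬purge_cache), and O(inspect_audit_trail) is already established, so O(¬purge_cache).
Premise 6, O(disarm_system → purge_cache), contraposes to O(¬purge_cache → ¬disarm_system); with O(¬purge_cache) we get O(¬disarm_system).
The contrapositive of premise 7 (O(recuse_self → disarm_system)) is O(¬disarm_system → ¬recuse_self), and O(¬disarm_system) is already established, so O(¬recuse_self).
Premises 3, 9, 10, 11 do not contribute to this derivation.
So O(¬recuse_self) follows.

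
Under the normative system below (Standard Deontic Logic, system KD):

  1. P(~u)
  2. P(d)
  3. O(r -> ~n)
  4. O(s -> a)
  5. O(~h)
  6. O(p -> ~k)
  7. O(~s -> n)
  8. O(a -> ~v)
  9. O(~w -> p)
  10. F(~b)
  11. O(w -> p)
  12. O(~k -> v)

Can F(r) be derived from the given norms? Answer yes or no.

Yes

Premises 11 and 9 are O(w -> p) and O(~w -> p); every ideal world satisfies w or ~w, so in either case p holds — hence O(p).
Applying K to premise 6 (O(p -> ~k)) and O(p) yields O(~k).
Premise 12 is O(~k -> v); since O(~k), deontic closure gives O(v).
Premise 8 is O(a -> ~v); contrapositively O(v -> ~a). Since O(v) holds, K gives O(~a).
The contrapositive of premise 4 (O(s -> a)) is O(~a -> ~s), and O(~a) is already established, so O(~s).
With premise 7, O(~s -> n), the K-axiom yields O(n).
The contrapositive of premise 3 (O(r -> ~n)) is O(n -> ~r), and O(n) is already established, so O(~r).
Premises 1, 2, 5, 10 do not contribute to this derivation.
So O(~r) holds, i.e. F(r). The claim follows.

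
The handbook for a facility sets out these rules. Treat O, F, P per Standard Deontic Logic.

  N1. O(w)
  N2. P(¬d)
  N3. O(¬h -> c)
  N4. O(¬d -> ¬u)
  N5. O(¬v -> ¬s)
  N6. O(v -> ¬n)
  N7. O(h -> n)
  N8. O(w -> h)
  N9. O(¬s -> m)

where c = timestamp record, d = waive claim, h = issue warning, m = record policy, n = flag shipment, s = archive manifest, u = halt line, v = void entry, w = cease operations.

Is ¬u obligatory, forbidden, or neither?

Premise 4 is O(¬d -> ¬u), but O(¬d) is not derivable from the premises (the permission P(¬d) asserts only ¬O(d), not O(¬d)), so it does not yield O(¬u).
No premise or chain of K-axiom applications forces O(¬u), and none forces O(u). So ¬u is neither obligatory nor forbidden under these norms.

Neither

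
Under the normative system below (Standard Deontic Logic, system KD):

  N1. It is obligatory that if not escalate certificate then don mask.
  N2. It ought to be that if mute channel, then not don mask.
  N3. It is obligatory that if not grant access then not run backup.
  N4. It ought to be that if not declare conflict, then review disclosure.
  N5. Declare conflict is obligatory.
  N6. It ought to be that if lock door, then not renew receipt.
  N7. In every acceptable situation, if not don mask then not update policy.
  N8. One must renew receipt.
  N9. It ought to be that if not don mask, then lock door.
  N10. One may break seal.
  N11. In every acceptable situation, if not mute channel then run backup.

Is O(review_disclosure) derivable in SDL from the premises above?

No

Premise 4 is O(¬declare_conflict → review_disclosure), but O(¬declare_conflict) is not derivable from the premises, so it does not yield O(review_disclosure).
No other premise forces O(review_disclosure). An ideal world satisfying every premise can still have review_disclosure false, so O(review_disclosure) is not derivable.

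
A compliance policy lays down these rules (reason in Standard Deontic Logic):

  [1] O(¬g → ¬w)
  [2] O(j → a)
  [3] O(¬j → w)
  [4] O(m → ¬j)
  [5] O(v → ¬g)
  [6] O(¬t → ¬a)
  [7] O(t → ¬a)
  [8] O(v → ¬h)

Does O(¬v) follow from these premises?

Yes

Premises 7 and 6 are O(t → ¬a) and O(¬t → ¬a); every ideal world satisfies t or ¬t, so in either case ¬a holds — hence O(¬a).
The contrapositive of premise 2 (O(j → a)) is O(¬a → ¬j), and O(¬a) is already established, so O(¬j).
Premise 3 is O(¬j → w); since O(¬j), deontic closure gives O(w).
Premise 1 is O(¬g → ¬w); contrapositively O(w → g). Since O(w) holds, K gives O(g).
The contrapositive of premise 5 (O(v → ¬g)) is O(g → ¬v), and O(g) is already established, so O(¬v).
Premises 4, 8 do not contribute to this derivation.
So O(¬v) follows.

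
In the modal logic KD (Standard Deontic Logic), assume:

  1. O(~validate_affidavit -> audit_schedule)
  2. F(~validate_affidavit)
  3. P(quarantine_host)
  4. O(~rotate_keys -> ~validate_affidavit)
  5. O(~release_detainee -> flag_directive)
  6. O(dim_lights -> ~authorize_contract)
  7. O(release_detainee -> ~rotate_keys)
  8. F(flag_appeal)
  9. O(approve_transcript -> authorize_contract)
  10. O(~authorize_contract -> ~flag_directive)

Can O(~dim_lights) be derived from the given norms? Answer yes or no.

Premise 2 is F(~validate_affidavit), i.e. O(validate_affidavit).
Premise 4, O(~rotate_keys -> ~validate_affidavit), contraposes to O(validate_affidavit -> rotate_keys); with O(validate_affidavit) we get O(rotate_keys).
Premise 7 is O(release_detainee -> ~rotate_keys); contrapositively O(rotate_keys -> ~release_detainee). Since O(rotate_keys) holds, K gives O(~release_detainee).
From O(~release_detainee) and premise 5, O(~release_detainee -> flag_directive), we obtain O(flag_directive).
Premise 10 is O(~authorize_contract -> ~flag_directive); contrapositively O(flag_directive -> authorize_contract). Since O(flag_directive) holds, K gives O(authorize_contract).
Premise 6, O(dim_lights -> ~authorize_contract), contraposes to O(authorize_contract -> ~dim_lights); with O(authorize_contract) we get O(~dim_lights).
Premises 1, 3, 8, 9 do not contribute to this derivation.
So O(~dim_lights) follows.

Yes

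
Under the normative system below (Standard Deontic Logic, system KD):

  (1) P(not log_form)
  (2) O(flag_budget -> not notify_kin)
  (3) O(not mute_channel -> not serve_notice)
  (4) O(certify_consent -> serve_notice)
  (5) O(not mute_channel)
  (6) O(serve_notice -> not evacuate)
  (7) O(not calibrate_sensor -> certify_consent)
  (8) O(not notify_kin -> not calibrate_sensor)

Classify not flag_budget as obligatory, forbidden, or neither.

Obligatory

From premise 5 we have O(not mute_channel).
Applying K to premise 3 (O(not mute_channel -> not serve_notice)) and O(not mute_channel) yields O(not serve_notice).
Premise 4 is O(certify_consent -> serve_notice); contrapositively O(not serve_notice -> not certify_consent). Since O(not serve_notice) holds, K gives O(not certify_consent).
The contrapositive of premise 7 (O(not calibrate_sensor -> certify_consent)) is O(not certify_consent -> calibrate_sensor), and O(not certify_consent) is already established, so O(calibrate_sensor).
The contrapositive of premise 8 (O(not notify_kin -> not calibrate_sensor)) is O(calibrate_sensor -> notify_kin), and O(calibrate_sensor) is already established, so O(notify_kin).
Premise 2, O(flag_budget -> not notify_kin), contraposes to O(notify_kin -> not flag_budget); with O(notify_kin) we get O(not flag_budget).
Premises 1, 6 do not contribute to this derivation.
Hence not flag_budget is obligatory.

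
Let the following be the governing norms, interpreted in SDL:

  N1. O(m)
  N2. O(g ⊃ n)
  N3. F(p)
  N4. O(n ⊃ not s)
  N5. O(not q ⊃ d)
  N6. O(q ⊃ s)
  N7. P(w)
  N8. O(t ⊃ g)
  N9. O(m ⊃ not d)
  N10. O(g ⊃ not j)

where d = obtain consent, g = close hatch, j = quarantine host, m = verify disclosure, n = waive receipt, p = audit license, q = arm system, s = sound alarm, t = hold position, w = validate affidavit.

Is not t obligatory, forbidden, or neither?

Premise 1 gives O(m).
Applying K to premise 9 (O(m ⊃ not d)) and O(m) yields O(not d).
Premise 5, O(not q ⊃ d), contraposes to O(not d ⊃ q); with O(not d) we get O(q).
Premise 6 is O(q ⊃ s); since O(q), deontic closure gives O(s).
The contrapositive of premise 4 (O(n ⊃ not s)) is O(s ⊃ not n), and O(s) is already established, so O(not n).
The contrapositive of premise 2 (O(g ⊃ n)) is O(not n ⊃ not g), and O(not n) is already established, so O(not g).
Premise 8 is O(t ⊃ g); contrapositively O(not g ⊃ not t). Since O(not g) holds, K gives O(not t).
Premises 3, 7, 10 do not contribute to this derivation.
Hence not t is obligatory.

Obligatory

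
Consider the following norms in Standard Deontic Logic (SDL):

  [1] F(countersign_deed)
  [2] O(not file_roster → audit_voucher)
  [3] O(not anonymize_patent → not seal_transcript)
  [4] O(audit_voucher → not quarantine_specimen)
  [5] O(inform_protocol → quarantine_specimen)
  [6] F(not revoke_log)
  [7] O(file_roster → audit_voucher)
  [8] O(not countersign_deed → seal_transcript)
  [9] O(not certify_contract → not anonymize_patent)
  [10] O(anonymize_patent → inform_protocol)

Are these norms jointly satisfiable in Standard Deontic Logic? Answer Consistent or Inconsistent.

Inconsistent

Premises 2 and 7 cover both cases: O(not file_roster → audit_voucher) and O(file_roster → audit_voucher). Since not file_roster ∨ file_roster is a tautology, O(audit_voucher) follows.
From O(audit_voucher) and premise 4, O(audit_voucher → not quarantine_specimen), we obtain O(not quarantine_specimen).
Premise 5 is O(inform_protocol → quarantine_specimen); contrapositively O(not quarantine_specimen → not inform_protocol). Since O(not quarantine_specimen) holds, K gives O(not inform_protocol).
Premise 10, O(anonymize_patent → inform_protocol), contraposes to O(not inform_protocol → not anonymize_patent); with O(not inform_protocol) we get O(not anonymize_patent).
Applying K to premise 3 (O(not anonymize_patent → not seal_transcript)) and O(not anonymize_patent) yields O(not seal_transcript).
Premise 8, O(not countersign_deed → seal_transcript), contraposes to O(not seal_transcript → countersign_deed); with O(not seal_transcript) we get O(countersign_deed).
Yet premise 1 is F(countersign_deed), i.e. O(not countersign_deed).
We now have both O(countersign_deed) and O(not countersign_deed) — countersign_deed is simultaneously obligatory and forbidden, violating the D-axiom.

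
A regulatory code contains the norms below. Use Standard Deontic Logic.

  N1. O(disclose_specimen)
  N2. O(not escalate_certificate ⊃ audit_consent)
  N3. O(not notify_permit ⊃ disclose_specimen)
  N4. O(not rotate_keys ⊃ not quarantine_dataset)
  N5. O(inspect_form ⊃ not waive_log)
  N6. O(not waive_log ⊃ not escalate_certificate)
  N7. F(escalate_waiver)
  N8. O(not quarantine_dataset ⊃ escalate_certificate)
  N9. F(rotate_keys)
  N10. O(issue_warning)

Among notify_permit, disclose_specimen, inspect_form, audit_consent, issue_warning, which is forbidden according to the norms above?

inspect_form

Premise 9 is F(rotate_keys), i.e. O(not rotate_keys).
From O(not rotate_keys) and premise 4, O(not rotate_keys ⊃ not quarantine_dataset), we obtain O(not quarantine_dataset).
With premise 8, O(not quarantine_dataset ⊃ escalate_certificate), the K-axiom yields O(escalate_certificate).
Premise 6 is O(not waive_log ⊃ not escalate_certificate); contrapositively O(escalate_certificate ⊃ waive_log). Since O(escalate_certificate) holds, K gives O(waive_log).
The contrapositive of premise 5 (O(inspect_form ⊃ not waive_log)) is O(waive_log ⊃ not inspect_form), and O(waive_log) is already established, so O(not inspect_form).
So O(not inspect_form) holds, i.e. inspect_form is forbidden. None of the other listed options is forbidden under the premises.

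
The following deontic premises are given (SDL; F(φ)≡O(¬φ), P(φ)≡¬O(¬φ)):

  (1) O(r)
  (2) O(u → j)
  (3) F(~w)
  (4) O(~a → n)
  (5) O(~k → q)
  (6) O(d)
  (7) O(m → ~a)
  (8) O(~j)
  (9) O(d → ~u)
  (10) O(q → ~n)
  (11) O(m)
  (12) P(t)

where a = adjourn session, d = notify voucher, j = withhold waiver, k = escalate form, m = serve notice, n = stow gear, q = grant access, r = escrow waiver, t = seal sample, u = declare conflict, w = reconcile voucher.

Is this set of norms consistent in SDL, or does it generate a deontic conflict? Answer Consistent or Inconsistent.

Premise 2 is O(u → j), but O(u) is not derivable from the premises, so it does not yield O(j).
So O(j) is not derivable, and the apparent clash with O(~j) does not arise.
A world satisfying every obligation exists (e.g. a=false, d=true, j=false, k=true, m=true, n=true, q=false, r=true, t=false, u=false, w=true); no atom is both obligatory and forbidden, so the set is consistent.

Consistent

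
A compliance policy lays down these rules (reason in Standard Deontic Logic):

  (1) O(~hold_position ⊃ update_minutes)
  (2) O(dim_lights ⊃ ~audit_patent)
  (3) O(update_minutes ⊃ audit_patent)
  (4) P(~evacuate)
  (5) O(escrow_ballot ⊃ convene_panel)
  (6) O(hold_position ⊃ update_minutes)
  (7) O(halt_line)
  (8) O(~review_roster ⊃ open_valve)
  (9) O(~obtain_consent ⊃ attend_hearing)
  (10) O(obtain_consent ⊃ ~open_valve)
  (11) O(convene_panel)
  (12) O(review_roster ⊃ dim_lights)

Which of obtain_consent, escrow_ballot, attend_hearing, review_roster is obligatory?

attend_hearing

Premises 1 and 6 are O(~hold_position ⊃ update_minutes) and O(hold_position ⊃ update_minutes); every ideal world satisfies ~hold_position or hold_position, so in either case update_minutes holds — hence O(update_minutes).
Premise 3 is O(update_minutes ⊃ audit_patent); since O(update_minutes), deontic closure gives O(audit_patent).
Premise 2 is O(dim_lights ⊃ ~audit_patent); contrapositively O(audit_patent ⊃ ~dim_lights). Since O(audit_patent) holds, K gives O(~dim_lights).
The contrapositive of premise 12 (O(review_roster ⊃ dim_lights)) is O(~dim_lights ⊃ ~review_roster), and O(~dim_lights) is already established, so O(~review_roster).
Premise 8 is O(~review_roster ⊃ open_valve); since O(~review_roster), deontic closure gives O(open_valve).
The contrapositive of premise 10 (O(obtain_consent ⊃ ~open_valve)) is O(open_valve ⊃ ~obtain_consent), and O(open_valve) is already established, so O(~obtain_consent).
Premise 9 is O(~obtain_consent ⊃ attend_hearing); since O(~obtain_consent), deontic closure gives O(attend_hearing).
So O(attend_hearing) holds — attend_hearing is obligatory. None of the other listed options is made obligatory by any chain of premises.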